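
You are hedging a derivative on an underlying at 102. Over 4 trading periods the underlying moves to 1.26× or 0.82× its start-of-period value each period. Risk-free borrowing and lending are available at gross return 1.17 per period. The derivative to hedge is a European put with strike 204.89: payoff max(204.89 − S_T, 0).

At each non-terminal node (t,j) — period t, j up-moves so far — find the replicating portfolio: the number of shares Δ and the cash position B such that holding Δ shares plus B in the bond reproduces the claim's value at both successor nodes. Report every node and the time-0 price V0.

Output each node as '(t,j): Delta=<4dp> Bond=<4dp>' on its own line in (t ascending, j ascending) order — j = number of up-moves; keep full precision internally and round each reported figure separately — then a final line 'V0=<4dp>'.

No-arbitrage ⇒ martingale measure with p* = (R−d)/(u−d) = 0.7955.
At expiry t=4: V(4,0)=158.7736, V(4,1)=134.0282, V(4,2)=96.0048, V(4,3)=37.5786, V(4,4)=0.0000
(3,0): S=56.2395. Δ = (V_up−V_dn)/(S_up−S_dn) = (134.0282−158.7736)/(70.8618−46.1164) = -1.0000. V = [p*·134.0282 + (1−p*)·158.7736]/1.17 = 118.8801. B = V − Δ·S = 175.1197.
(3,1): S=86.4168. Δ = (V_up−V_dn)/(S_up−S_dn) = (96.0048−134.0282)/(108.8852−70.8618) = -1.0000. V = [p*·96.0048 + (1−p*)·134.0282]/1.17 = 88.7028. B = V − Δ·S = 175.1197.
(3,2): S=132.7869. Δ = (V_up−V_dn)/(S_up−S_dn) = (37.5786−96.0048)/(167.3114−108.8852) = -1.0000. V = [p*·37.5786 + (1−p*)·96.0048]/1.17 = 42.3328. B = V − Δ·S = 175.1197.
(3,3): S=204.0384. Δ = (V_up−V_dn)/(S_up−S_dn) = (0.0000−37.5786)/(257.0883−167.3114) = -0.4186. V = [p*·0.0000 + (1−p*)·37.5786]/1.17 = 6.5697. B = V − Δ·S = 91.9755.
(2,0): S=68.5848. Δ = (V_up−V_dn)/(S_up−S_dn) = (88.7028−118.8801)/(86.4168−56.2395) = -1.0000. V = [p*·88.7028 + (1−p*)·118.8801]/1.17 = 81.0901. B = V − Δ·S = 149.6749.
(2,1): S=105.3864. Δ = (V_up−V_dn)/(S_up−S_dn) = (42.3328−88.7028)/(132.7869−86.4168) = -1.0000. V = [p*·42.3328 + (1−p*)·88.7028]/1.17 = 44.2885. B = V − Δ·S = 149.6749.
(2,2): S=161.9352. Δ = (V_up−V_dn)/(S_up−S_dn) = (6.5697−42.3328)/(204.0384−132.7869) = -0.5019. V = [p*·6.5697 + (1−p*)·42.3328]/1.17 = 11.8674. B = V − Δ·S = 93.1472.
(1,0): S=83.6400. Δ = (V_up−V_dn)/(S_up−S_dn) = (44.2885−81.0901)/(105.3864−68.5848) = -1.0000. V = [p*·44.2885 + (1−p*)·81.0901]/1.17 = 44.2873. B = V − Δ·S = 127.9273.
(1,1): S=128.5200. Δ = (V_up−V_dn)/(S_up−S_dn) = (11.8674−44.2885)/(161.9352−105.3864) = -0.5733. V = [p*·11.8674 + (1−p*)·44.2885]/1.17 = 15.8111. B = V − Δ·S = 89.4955.
(0,0): S=102.0000. Δ = (V_up−V_dn)/(S_up−S_dn) = (15.8111−44.2873)/(128.5200−83.6400) = -0.6345. V = [p*·15.8111 + (1−p*)·44.2873]/1.17 = 18.4921. B = V − Δ·S = 83.2107.
The time-0 hedge costs 18.4921, which is the no-arbitrage price.

(0,0): Delta=-0.6345 Bond=83.2107
(1,0): Delta=-1.0000 Bond=127.9273
(1,1): Delta=-0.5733 Bond=89.4955
(2,0): Delta=-1.0000 Bond=149.6749
(2,1): Delta=-1.0000 Bond=149.6749
(2,2): Delta=-0.5019 Bond=93.1472
(3,0): Delta=-1.0000 Bond=175.1197
(3,1): Delta=-1.0000 Bond=175.1197
(3,2): Delta=-1.0000 Bond=175.1197
(3,3): Delta=-0.4186 Bond=91.9755
V0=18.4921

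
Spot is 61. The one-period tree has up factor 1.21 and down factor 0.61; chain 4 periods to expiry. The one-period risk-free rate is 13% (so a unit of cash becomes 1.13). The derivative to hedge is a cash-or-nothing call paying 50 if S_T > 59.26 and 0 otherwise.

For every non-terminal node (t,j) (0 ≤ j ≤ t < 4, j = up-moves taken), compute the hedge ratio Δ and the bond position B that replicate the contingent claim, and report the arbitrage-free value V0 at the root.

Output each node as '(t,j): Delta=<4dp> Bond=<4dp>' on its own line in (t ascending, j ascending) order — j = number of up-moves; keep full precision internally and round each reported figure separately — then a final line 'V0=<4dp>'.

Under the risk-neutral measure, an up-move has probability p* = (R−d)/(u−d) = 0.8667 and values discount at R = 1.13.
Terminal payoffs: V(4,0)=0.0000, V(4,1)=0.0000, V(4,2)=0.0000, V(4,3)=50.0000, V(4,4)=50.0000
  t=3,j=0: stock 13.8458 → up 16.7535 (V=0.0000), down 8.4460 (V=0.0000). Price 0.0000; hedge Δ=0.0000, bond B=0.0000.
  t=3,j=1: stock 27.4647 → up 33.2323 (V=0.0000), down 16.7535 (V=0.0000). Price 0.0000; hedge Δ=0.0000, bond B=0.0000.
  t=3,j=2: stock 54.4792 → up 65.9198 (V=50.0000), down 33.2323 (V=0.0000). Price 38.3481; hedge Δ=1.5296, bond B=-44.9853.
  t=3,j=3: stock 108.0652 → up 130.7589 (V=50.0000), down 65.9198 (V=50.0000). Price 44.2478; hedge Δ=0.0000, bond B=44.2478.
  t=2,j=0: stock 22.6981 → up 27.4647 (V=0.0000), down 13.8458 (V=0.0000). Price 0.0000; hedge Δ=0.0000, bond B=0.0000.
  t=2,j=1: stock 45.0241 → up 54.4792 (V=38.3481), down 27.4647 (V=0.0000). Price 29.4115; hedge Δ=1.4195, bond B=-34.5020.
  t=2,j=2: stock 89.3101 → up 108.0652 (V=44.2478), down 54.4792 (V=38.3481). Price 38.4612; hedge Δ=0.1101, bond B=28.6284.
  t=1,j=0: stock 37.2100 → up 45.0241 (V=29.4115), down 22.6981 (V=0.0000). Price 22.5575; hedge Δ=1.3174, bond B=-26.4617.
  t=1,j=1: stock 73.8100 → up 89.3101 (V=38.4612), down 45.0241 (V=29.4115). Price 32.9687; hedge Δ=0.2043, bond B=17.8858.
  t=0,j=0: stock 61.0000 → up 73.8100 (V=32.9687), down 37.2100 (V=22.5575). Price 27.9473; hedge Δ=0.2845, bond B=10.5954.
Root portfolio cost Δ·61+B reproduces V0=27.9473.

(0,0): Delta=0.2845 Bond=10.5954
(1,0): Delta=1.3174 Bond=-26.4617
(1,1): Delta=0.2043 Bond=17.8858
(2,0): Delta=0.0000 Bond=0.0000
(2,1): Delta=1.4195 Bond=-34.5020
(2,2): Delta=0.1101 Bond=28.6284
(3,0): Delta=0.0000 Bond=0.0000
(3,1): Delta=0.0000 Bond=0.0000
(3,2): Delta=1.5296 Bond=-44.9853
(3,3): Delta=0.0000 Bond=44.2478
V0=27.9473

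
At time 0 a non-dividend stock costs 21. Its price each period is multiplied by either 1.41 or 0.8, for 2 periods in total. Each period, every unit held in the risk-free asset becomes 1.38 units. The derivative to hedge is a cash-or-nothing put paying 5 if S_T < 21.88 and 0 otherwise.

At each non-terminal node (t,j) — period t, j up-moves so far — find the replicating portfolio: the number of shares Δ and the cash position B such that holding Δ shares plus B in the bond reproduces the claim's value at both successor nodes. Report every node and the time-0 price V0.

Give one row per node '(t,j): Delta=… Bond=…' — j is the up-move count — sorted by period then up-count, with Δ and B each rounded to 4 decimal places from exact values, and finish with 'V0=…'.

Under the risk-neutral measure, an up-move has probability p* = (R−d)/(u−d) = 0.9508 and values discount at R = 1.38.
Terminal payoffs: V(2,0)=5.0000, V(2,1)=0.0000, V(2,2)=0.0000
Node (1,0) S=16.8000: V=(p*·0.0000+(1−p*)·5.0000)/1.38=0.1782; Δ=(0.0000−5.0000)/(23.6880−13.4400)=-0.4879; B=V−Δ·S=8.3749
Node (1,1) S=29.6100: V=(p*·0.0000+(1−p*)·0.0000)/1.38=0.0000; Δ=(0.0000−0.0000)/(41.7501−23.6880)=0.0000; B=V−Δ·S=0.0000
Node (0,0) S=21.0000: V=(p*·0.0000+(1−p*)·0.1782)/1.38=0.0064; Δ=(0.0000−0.1782)/(29.6100−16.8000)=-0.0139; B=V−Δ·S=0.2985
Check: Δ(0,0)·S0 + B(0,0) = 0.0064 = V0.

(0,0): Delta=-0.0139 Bond=0.2985
(1,0): Delta=-0.4879 Bond=8.3749
(1,1): Delta=0.0000 Bond=0.0000
V0=0.0064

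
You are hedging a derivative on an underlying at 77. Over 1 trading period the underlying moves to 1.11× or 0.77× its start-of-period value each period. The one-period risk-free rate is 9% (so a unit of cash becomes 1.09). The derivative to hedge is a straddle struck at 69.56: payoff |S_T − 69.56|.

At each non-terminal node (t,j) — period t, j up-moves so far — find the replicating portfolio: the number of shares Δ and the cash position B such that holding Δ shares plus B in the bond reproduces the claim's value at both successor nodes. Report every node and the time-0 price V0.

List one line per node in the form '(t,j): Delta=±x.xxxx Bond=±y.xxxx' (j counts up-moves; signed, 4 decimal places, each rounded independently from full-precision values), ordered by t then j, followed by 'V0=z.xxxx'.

Since d<R<u, set p* = (R−d)/(u−d) = 0.9412; price each node as the discounted p*-expectation of its children.
At expiry t=1: V(1,0)=10.2700, V(1,1)=15.9100
Node (0,0) S=77.0000: V=(p*·15.9100+(1−p*)·10.2700)/1.09=14.2920; Δ=(15.9100−10.2700)/(85.4700−59.2900)=0.2154; B=V−Δ·S=-2.2963
Root portfolio cost Δ·77+B reproduces V0=14.2920.

(0,0): Delta=0.2154 Bond=-2.2963
V0=14.2920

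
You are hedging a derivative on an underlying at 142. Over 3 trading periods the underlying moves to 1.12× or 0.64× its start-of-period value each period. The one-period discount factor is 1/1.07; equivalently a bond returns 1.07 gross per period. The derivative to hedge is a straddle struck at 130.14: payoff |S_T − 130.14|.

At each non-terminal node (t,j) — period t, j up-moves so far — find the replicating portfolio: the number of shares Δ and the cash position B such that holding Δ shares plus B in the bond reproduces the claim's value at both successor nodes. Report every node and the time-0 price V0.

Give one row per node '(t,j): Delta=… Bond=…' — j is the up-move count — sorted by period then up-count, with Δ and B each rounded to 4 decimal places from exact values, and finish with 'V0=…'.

(0,0): Delta=0.4266 Bond=-14.9326
(1,0): Delta=-1.0000 Bond=113.6693
(1,1): Delta=0.5214 Bond=-31.0532
(2,0): Delta=-1.0000 Bond=121.6262
(2,1): Delta=-1.0000 Bond=121.6262
(2,2): Delta=0.6225 Bond=-51.2331
V0=45.6412

Risk-neutral probability p* = (R−d)/(u−d) = (1.07−0.64)/(1.12−0.64) = 0.8958.
Terminal values V(3,·): V(3,0)=92.9156, V(3,1)=64.9972, V(3,2)=16.1401, V(3,3)=69.3598
(2,0): S=58.1632. Δ = (V_up−V_dn)/(S_up−S_dn) = (64.9972−92.9156)/(65.1428−37.2244) = -1.0000. V = [p*·64.9972 + (1−p*)·92.9156]/1.07 = 63.4630. B = V − Δ·S = 121.6262.
(2,1): S=101.7856. Δ = (V_up−V_dn)/(S_up−S_dn) = (16.1401−64.9972)/(113.9999−65.1428) = -1.0000. V = [p*·16.1401 + (1−p*)·64.9972]/1.07 = 19.8406. B = V − Δ·S = 121.6262.
(2,2): S=178.1248. Δ = (V_up−V_dn)/(S_up−S_dn) = (69.3598−16.1401)/(199.4998−113.9999) = 0.6225. V = [p*·69.3598 + (1−p*)·16.1401]/1.07 = 59.6412. B = V − Δ·S = -51.2331.
(1,0): S=90.8800. Δ = (V_up−V_dn)/(S_up−S_dn) = (19.8406−63.4630)/(101.7856−58.1632) = -1.0000. V = [p*·19.8406 + (1−p*)·63.4630]/1.07 = 22.7893. B = V − Δ·S = 113.6693.
(1,1): S=159.0400. Δ = (V_up−V_dn)/(S_up−S_dn) = (59.6412−19.8406)/(178.1248−101.7856) = 0.5214. V = [p*·59.6412 + (1−p*)·19.8406]/1.07 = 51.8648. B = V − Δ·S = -31.0532.
(0,0): S=142.0000. Δ = (V_up−V_dn)/(S_up−S_dn) = (51.8648−22.7893)/(159.0400−90.8800) = 0.4266. V = [p*·51.8648 + (1−p*)·22.7893]/1.07 = 45.6412. B = V − Δ·S = -14.9326.
Check: Δ(0,0)·S0 + B(0,0) = 45.6412 = V0.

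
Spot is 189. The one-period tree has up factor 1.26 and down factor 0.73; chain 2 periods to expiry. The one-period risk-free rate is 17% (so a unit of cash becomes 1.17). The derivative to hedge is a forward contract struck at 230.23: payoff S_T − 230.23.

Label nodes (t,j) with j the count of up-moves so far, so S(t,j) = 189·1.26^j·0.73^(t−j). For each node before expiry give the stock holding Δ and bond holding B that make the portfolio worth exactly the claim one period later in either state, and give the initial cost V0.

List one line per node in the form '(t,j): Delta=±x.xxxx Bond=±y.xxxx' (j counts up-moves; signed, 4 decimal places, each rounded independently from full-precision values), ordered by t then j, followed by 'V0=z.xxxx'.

(0,0): Delta=1.0000 Bond=-168.1861
(1,0): Delta=1.0000 Bond=-196.7778
(1,1): Delta=1.0000 Bond=-196.7778
V0=20.8139

Since d<R<u, set p* = (R−d)/(u−d) = 0.8302; price each node as the discounted p*-expectation of its children.
Terminal values V(2,·): V(2,0)=-129.5119, V(2,1)=-56.3878, V(2,2)=69.8264
(1,0): S=137.9700. Δ = (V_up−V_dn)/(S_up−S_dn) = (-56.3878−-129.5119)/(173.8422−100.7181) = 1.0000. V = [p*·-56.3878 + (1−p*)·-129.5119]/1.17 = -58.8078. B = V − Δ·S = -196.7778.
(1,1): S=238.1400. Δ = (V_up−V_dn)/(S_up−S_dn) = (69.8264−-56.3878)/(300.0564−173.8422) = 1.0000. V = [p*·69.8264 + (1−p*)·-56.3878]/1.17 = 41.3622. B = V − Δ·S = -196.7778.
(0,0): S=189.0000. Δ = (V_up−V_dn)/(S_up−S_dn) = (41.3622−-58.8078)/(238.1400−137.9700) = 1.0000. V = [p*·41.3622 + (1−p*)·-58.8078]/1.17 = 20.8139. B = V − Δ·S = -168.1861.
Check: Δ(0,0)·S0 + B(0,0) = 20.8139 = V0.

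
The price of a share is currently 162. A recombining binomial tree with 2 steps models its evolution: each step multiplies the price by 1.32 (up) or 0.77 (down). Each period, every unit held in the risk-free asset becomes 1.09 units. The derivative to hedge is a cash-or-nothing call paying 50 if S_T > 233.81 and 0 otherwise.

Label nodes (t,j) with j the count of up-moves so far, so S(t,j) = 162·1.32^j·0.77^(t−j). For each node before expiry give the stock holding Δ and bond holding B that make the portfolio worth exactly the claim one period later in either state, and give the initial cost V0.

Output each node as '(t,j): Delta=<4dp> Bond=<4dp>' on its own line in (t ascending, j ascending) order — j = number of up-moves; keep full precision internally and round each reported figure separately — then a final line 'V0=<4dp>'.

(0,0): Delta=0.2995 Bond=-34.2793
(1,0): Delta=0.0000 Bond=0.0000
(1,1): Delta=0.4251 Bond=-64.2202
V0=14.2460

Since d<R<u, set p* = (R−d)/(u−d) = 0.5818; price each node as the discounted p*-expectation of its children.
Terminal values V(2,·): V(2,0)=0.0000, V(2,1)=0.0000, V(2,2)=50.0000
(1,0): S=124.7400. Δ = (V_up−V_dn)/(S_up−S_dn) = (0.0000−0.0000)/(164.6568−96.0498) = 0.0000. V = [p*·0.0000 + (1−p*)·0.0000]/1.09 = 0.0000. B = V − Δ·S = 0.0000.
(1,1): S=213.8400. Δ = (V_up−V_dn)/(S_up−S_dn) = (50.0000−0.0000)/(282.2688−164.6568) = 0.4251. V = [p*·50.0000 + (1−p*)·0.0000]/1.09 = 26.6889. B = V − Δ·S = -64.2202.
(0,0): S=162.0000. Δ = (V_up−V_dn)/(S_up−S_dn) = (26.6889−0.0000)/(213.8400−124.7400) = 0.2995. V = [p*·26.6889 + (1−p*)·0.0000]/1.09 = 14.2460. B = V − Δ·S = -34.2793.
Root portfolio cost Δ·162+B reproduces V0=14.2460.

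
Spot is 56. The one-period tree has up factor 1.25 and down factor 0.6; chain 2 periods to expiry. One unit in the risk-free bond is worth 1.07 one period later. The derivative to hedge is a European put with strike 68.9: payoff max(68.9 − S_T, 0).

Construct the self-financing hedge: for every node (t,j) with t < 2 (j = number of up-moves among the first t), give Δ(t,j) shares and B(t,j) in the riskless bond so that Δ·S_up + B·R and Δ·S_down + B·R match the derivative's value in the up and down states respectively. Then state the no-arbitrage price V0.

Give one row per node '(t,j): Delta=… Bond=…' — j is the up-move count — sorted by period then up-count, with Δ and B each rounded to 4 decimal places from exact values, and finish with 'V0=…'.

(0,0): Delta=-0.6547 Bond=49.3365
(1,0): Delta=-1.0000 Bond=64.3925
(1,1): Delta=-0.5912 Bond=48.3465
V0=12.6740

Risk-neutral probability p* = (R−d)/(u−d) = (1.07−0.6)/(1.25−0.6) = 0.7231.
Terminal payoffs: V(2,0)=48.7400, V(2,1)=26.9000, V(2,2)=0.0000
(1,0): S=33.6000. Δ = (V_up−V_dn)/(S_up−S_dn) = (26.9000−48.7400)/(42.0000−20.1600) = -1.0000. V = [p*·26.9000 + (1−p*)·48.7400]/1.07 = 30.7925. B = V − Δ·S = 64.3925.
(1,1): S=70.0000. Δ = (V_up−V_dn)/(S_up−S_dn) = (0.0000−26.9000)/(87.5000−42.0000) = -0.5912. V = [p*·0.0000 + (1−p*)·26.9000]/1.07 = 6.9619. B = V − Δ·S = 48.3465.
(0,0): S=56.0000. Δ = (V_up−V_dn)/(S_up−S_dn) = (6.9619−30.7925)/(70.0000−33.6000) = -0.6547. V = [p*·6.9619 + (1−p*)·30.7925]/1.07 = 12.6740. B = V − Δ·S = 49.3365.
Check: Δ(0,0)·S0 + B(0,0) = 12.6740 = V0.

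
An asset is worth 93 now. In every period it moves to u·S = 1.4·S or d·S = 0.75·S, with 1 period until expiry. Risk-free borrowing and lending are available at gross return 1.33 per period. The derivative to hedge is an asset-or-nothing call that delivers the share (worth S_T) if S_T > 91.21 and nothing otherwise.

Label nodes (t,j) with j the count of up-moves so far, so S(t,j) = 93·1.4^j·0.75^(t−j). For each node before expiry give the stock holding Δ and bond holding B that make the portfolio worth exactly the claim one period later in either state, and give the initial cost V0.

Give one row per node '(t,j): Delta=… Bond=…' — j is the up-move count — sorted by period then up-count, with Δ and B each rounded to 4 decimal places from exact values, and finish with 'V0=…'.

(0,0): Delta=2.1538 Bond=-112.9555
V0=87.3522

No-arbitrage ⇒ martingale measure with p* = (R−d)/(u−d) = 0.8923.
Terminal values V(1,·): V(1,0)=0.0000, V(1,1)=130.2000
(0,0): S=93.0000. Δ = (V_up−V_dn)/(S_up−S_dn) = (130.2000−0.0000)/(130.2000−69.7500) = 2.1538. V = [p*·130.2000 + (1−p*)·0.0000]/1.33 = 87.3522. B = V − Δ·S = -112.9555.
Self-financing check: at every node Δ·S+B equals the discounted successor values.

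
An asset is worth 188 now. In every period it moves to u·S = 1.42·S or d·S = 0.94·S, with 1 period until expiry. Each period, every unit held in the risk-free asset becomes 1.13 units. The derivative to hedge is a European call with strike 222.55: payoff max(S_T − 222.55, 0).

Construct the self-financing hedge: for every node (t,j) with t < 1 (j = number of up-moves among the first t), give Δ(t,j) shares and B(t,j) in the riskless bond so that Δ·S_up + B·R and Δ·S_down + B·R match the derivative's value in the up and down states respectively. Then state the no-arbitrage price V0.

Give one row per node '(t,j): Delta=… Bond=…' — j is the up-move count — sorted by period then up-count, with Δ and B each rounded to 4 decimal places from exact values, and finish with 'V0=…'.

Risk-neutral probability p* = (R−d)/(u−d) = (1.13−0.94)/(1.42−0.94) = 0.3958.
At expiry t=1: V(1,0)=0.0000, V(1,1)=44.4100
  t=0,j=0: stock 188.0000 → up 266.9600 (V=44.4100), down 176.7200 (V=0.0000). Price 15.5566; hedge Δ=0.4921, bond B=-76.9642.
The time-0 hedge costs 15.5566, which is the no-arbitrage price.

(0,0): Delta=0.4921 Bond=-76.9642
V0=15.5566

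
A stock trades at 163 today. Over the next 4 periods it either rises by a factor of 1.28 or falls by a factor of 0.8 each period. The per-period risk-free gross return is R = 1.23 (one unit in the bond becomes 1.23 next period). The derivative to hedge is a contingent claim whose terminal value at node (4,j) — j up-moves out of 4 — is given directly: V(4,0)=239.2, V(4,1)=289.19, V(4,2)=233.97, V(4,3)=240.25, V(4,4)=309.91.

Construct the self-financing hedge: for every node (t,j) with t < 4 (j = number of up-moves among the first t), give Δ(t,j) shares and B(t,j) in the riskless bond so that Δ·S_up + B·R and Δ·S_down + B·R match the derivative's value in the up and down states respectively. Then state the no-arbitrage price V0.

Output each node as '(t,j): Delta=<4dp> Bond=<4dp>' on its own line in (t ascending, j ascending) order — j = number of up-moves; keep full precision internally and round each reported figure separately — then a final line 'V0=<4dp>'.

(0,0): Delta=0.3441 Bond=68.4177
(1,0): Delta=-0.0499 Bond=135.5310
(1,1): Delta=0.3727 Bond=78.1796
(2,0): Delta=-0.7186 Bond=236.4667
(2,1): Delta=-0.0013 Bond=158.5911
(2,2): Delta=0.3999 Bond=88.9016
(3,0): Delta=1.2479 Bond=126.7344
(3,1): Delta=-0.8615 Bond=309.9377
(3,2): Delta=0.0612 Bond=181.7100
(3,3): Delta=0.4245 Bond=100.9350
V0=124.5085

Under the risk-neutral measure, an up-move has probability p* = (R−d)/(u−d) = 0.8958 and values discount at R = 1.23.
At expiry t=4: V(4,0)=239.2000, V(4,1)=289.1900, V(4,2)=233.9700, V(4,3)=240.2500, V(4,4)=309.9100
Node (3,0) S=83.4560: V=(p*·289.1900+(1−p*)·239.2000)/1.23=230.8803; Δ=(289.1900−239.2000)/(106.8237−66.7648)=1.2479; B=V−Δ·S=126.7344
Node (3,1) S=133.5296: V=(p*·233.9700+(1−p*)·289.1900)/1.23=194.8960; Δ=(233.9700−289.1900)/(170.9179−106.8237)=-0.8615; B=V−Δ·S=309.9377
Node (3,2) S=213.6474: V=(p*·240.2500+(1−p*)·233.9700)/1.23=194.7934; Δ=(240.2500−233.9700)/(273.4686−170.9179)=0.0612; B=V−Δ·S=181.7100
Node (3,3) S=341.8358: V=(p*·309.9100+(1−p*)·240.2500)/1.23=246.0600; Δ=(309.9100−240.2500)/(437.5498−273.4686)=0.4245; B=V−Δ·S=100.9350
Node (2,0) S=104.3200: V=(p*·194.8960+(1−p*)·230.8803)/1.23=161.4995; Δ=(194.8960−230.8803)/(133.5296−83.4560)=-0.7186; B=V−Δ·S=236.4667
Node (2,1) S=166.9120: V=(p*·194.7934+(1−p*)·194.8960)/1.23=158.3773; Δ=(194.7934−194.8960)/(213.6474−133.5296)=-0.0013; B=V−Δ·S=158.5911
Node (2,2) S=267.0592: V=(p*·246.0600+(1−p*)·194.7934)/1.23=195.7071; Δ=(246.0600−194.7934)/(341.8358−213.6474)=0.3999; B=V−Δ·S=88.9016
Node (1,0) S=130.4000: V=(p*·158.3773+(1−p*)·161.4995)/1.23=129.0264; Δ=(158.3773−161.4995)/(166.9120−104.3200)=-0.0499; B=V−Δ·S=135.5310
Node (1,1) S=208.6400: V=(p*·195.7071+(1−p*)·158.3773)/1.23=155.9500; Δ=(195.7071−158.3773)/(267.0592−166.9120)=0.3727; B=V−Δ·S=78.1796
Node (0,0) S=163.0000: V=(p*·155.9500+(1−p*)·129.0264)/1.23=124.5085; Δ=(155.9500−129.0264)/(208.6400−130.4000)=0.3441; B=V−Δ·S=68.4177
Each (Δ,B) replicates both successor values, so the strategy is self-financing and V0 is arbitrage-free.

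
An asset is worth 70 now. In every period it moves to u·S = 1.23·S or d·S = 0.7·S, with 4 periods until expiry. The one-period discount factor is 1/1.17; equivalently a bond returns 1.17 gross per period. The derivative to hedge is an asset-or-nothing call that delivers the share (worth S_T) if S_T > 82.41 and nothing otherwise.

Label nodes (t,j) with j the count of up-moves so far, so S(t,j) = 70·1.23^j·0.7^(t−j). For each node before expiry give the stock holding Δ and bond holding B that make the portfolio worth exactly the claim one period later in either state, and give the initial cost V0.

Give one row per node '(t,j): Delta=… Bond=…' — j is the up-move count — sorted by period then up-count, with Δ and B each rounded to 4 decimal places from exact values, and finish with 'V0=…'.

Under the risk-neutral measure, an up-move has probability p* = (R−d)/(u−d) = 0.8868 and values discount at R = 1.17.
Payoff layer (t=4): V(4,0)=0.0000, V(4,1)=0.0000, V(4,2)=0.0000, V(4,3)=91.1825, V(4,4)=160.2206
(3,0): S=24.0100. Δ = (V_up−V_dn)/(S_up−S_dn) = (0.0000−0.0000)/(29.5323−16.8070) = 0.0000. V = [p*·0.0000 + (1−p*)·0.0000]/1.17 = 0.0000. B = V − Δ·S = 0.0000.
(3,1): S=42.1890. Δ = (V_up−V_dn)/(S_up−S_dn) = (0.0000−0.0000)/(51.8925−29.5323) = 0.0000. V = [p*·0.0000 + (1−p*)·0.0000]/1.17 = 0.0000. B = V − Δ·S = 0.0000.
(3,2): S=74.1321. Δ = (V_up−V_dn)/(S_up−S_dn) = (91.1825−0.0000)/(91.1825−51.8925) = 2.3208. V = [p*·91.1825 + (1−p*)·0.0000]/1.17 = 69.1111. B = V − Δ·S = -102.9314.
(3,3): S=130.2607. Δ = (V_up−V_dn)/(S_up−S_dn) = (160.2206−91.1825)/(160.2206−91.1825) = 1.0000. V = [p*·160.2206 + (1−p*)·91.1825]/1.17 = 130.2607. B = V − Δ·S = 0.0000.
(2,0): S=34.3000. Δ = (V_up−V_dn)/(S_up−S_dn) = (0.0000−0.0000)/(42.1890−24.0100) = 0.0000. V = [p*·0.0000 + (1−p*)·0.0000]/1.17 = 0.0000. B = V − Δ·S = 0.0000.
(2,1): S=60.2700. Δ = (V_up−V_dn)/(S_up−S_dn) = (69.1111−0.0000)/(74.1321−42.1890) = 2.1636. V = [p*·69.1111 + (1−p*)·0.0000]/1.17 = 52.3822. B = V − Δ·S = -78.0160.
(2,2): S=105.9030. Δ = (V_up−V_dn)/(S_up−S_dn) = (130.2607−69.1111)/(130.2607−74.1321) = 1.0895. V = [p*·130.2607 + (1−p*)·69.1111]/1.17 = 105.4172. B = V − Δ·S = -9.9595.
(1,0): S=49.0000. Δ = (V_up−V_dn)/(S_up−S_dn) = (52.3822−0.0000)/(60.2700−34.3000) = 2.0170. V = [p*·52.3822 + (1−p*)·0.0000]/1.17 = 39.7027. B = V − Δ·S = -59.1316.
(1,1): S=86.1000. Δ = (V_up−V_dn)/(S_up−S_dn) = (105.4172−52.3822)/(105.9030−60.2700) = 1.1622. V = [p*·105.4172 + (1−p*)·52.3822]/1.17 = 84.9686. B = V − Δ·S = -15.0974.
(0,0): S=70.0000. Δ = (V_up−V_dn)/(S_up−S_dn) = (84.9686−39.7027)/(86.1000−49.0000) = 1.2201. V = [p*·84.9686 + (1−p*)·39.7027]/1.17 = 68.2428. B = V − Δ·S = -17.1645.
Root portfolio cost Δ·70+B reproduces V0=68.2428.

(0,0): Delta=1.2201 Bond=-17.1645
(1,0): Delta=2.0170 Bond=-59.1316
(1,1): Delta=1.1622 Bond=-15.0974
(2,0): Delta=0.0000 Bond=0.0000
(2,1): Delta=2.1636 Bond=-78.0160
(2,2): Delta=1.0895 Bond=-9.9595
(3,0): Delta=0.0000 Bond=0.0000
(3,1): Delta=0.0000 Bond=0.0000
(3,2): Delta=2.3208 Bond=-102.9314
(3,3): Delta=1.0000 Bond=0.0000
V0=68.2428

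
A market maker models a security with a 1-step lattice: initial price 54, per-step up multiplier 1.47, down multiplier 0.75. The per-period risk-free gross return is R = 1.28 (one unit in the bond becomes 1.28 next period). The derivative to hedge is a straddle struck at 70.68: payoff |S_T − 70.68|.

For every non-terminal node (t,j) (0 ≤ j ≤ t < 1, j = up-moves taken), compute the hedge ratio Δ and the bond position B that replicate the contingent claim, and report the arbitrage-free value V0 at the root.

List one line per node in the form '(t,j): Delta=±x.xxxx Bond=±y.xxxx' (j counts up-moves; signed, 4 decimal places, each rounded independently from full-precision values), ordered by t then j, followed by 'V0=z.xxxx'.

Under the risk-neutral measure, an up-move has probability p* = (R−d)/(u−d) = 0.7361 and values discount at R = 1.28.
Terminal values V(1,·): V(1,0)=30.1800, V(1,1)=8.7000
(0,0): S=54.0000. Δ = (V_up−V_dn)/(S_up−S_dn) = (8.7000−30.1800)/(79.3800−40.5000) = -0.5525. V = [p*·8.7000 + (1−p*)·30.1800]/1.28 = 11.2253. B = V − Δ·S = 41.0586.
Check: Δ(0,0)·S0 + B(0,0) = 11.2253 = V0.

(0,0): Delta=-0.5525 Bond=41.0586
V0=11.2253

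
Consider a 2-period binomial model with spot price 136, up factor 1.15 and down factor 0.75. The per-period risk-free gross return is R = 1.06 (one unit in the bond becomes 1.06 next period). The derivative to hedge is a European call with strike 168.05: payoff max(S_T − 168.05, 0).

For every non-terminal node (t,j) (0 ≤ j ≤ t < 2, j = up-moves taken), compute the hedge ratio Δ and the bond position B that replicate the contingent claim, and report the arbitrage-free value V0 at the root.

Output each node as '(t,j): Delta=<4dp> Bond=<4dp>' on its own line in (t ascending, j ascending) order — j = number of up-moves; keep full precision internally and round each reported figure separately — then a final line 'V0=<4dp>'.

Since d<R<u, set p* = (R−d)/(u−d) = 0.7750; price each node as the discounted p*-expectation of its children.
At expiry t=2: V(2,0)=0.0000, V(2,1)=0.0000, V(2,2)=11.8100
(1,0): S=102.0000. Δ = (V_up−V_dn)/(S_up−S_dn) = (0.0000−0.0000)/(117.3000−76.5000) = 0.0000. V = [p*·0.0000 + (1−p*)·0.0000]/1.06 = 0.0000. B = V − Δ·S = 0.0000.
(1,1): S=156.4000. Δ = (V_up−V_dn)/(S_up−S_dn) = (11.8100−0.0000)/(179.8600−117.3000) = 0.1888. V = [p*·11.8100 + (1−p*)·0.0000]/1.06 = 8.6347. B = V − Δ·S = -20.8903.
(0,0): S=136.0000. Δ = (V_up−V_dn)/(S_up−S_dn) = (8.6347−0.0000)/(156.4000−102.0000) = 0.1587. V = [p*·8.6347 + (1−p*)·0.0000]/1.06 = 6.3131. B = V − Δ·S = -15.2736.
Check: Δ(0,0)·S0 + B(0,0) = 6.3131 = V0.

(0,0): Delta=0.1587 Bond=-15.2736
(1,0): Delta=0.0000 Bond=0.0000
(1,1): Delta=0.1888 Bond=-20.8903
V0=6.3131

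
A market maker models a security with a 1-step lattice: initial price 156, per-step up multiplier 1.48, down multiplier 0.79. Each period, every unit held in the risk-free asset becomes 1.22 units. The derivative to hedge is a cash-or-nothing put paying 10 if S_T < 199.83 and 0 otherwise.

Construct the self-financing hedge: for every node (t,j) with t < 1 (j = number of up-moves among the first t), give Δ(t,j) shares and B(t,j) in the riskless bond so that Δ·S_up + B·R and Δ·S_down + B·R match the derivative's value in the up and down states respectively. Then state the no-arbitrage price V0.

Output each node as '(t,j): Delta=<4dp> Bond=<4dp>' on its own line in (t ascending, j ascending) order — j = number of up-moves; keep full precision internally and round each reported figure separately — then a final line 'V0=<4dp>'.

(0,0): Delta=-0.0929 Bond=17.5814
V0=3.0886

The replicating-portfolio and risk-neutral prices coincide; use p* = (1.22−0.79)/(1.48−0.79) = 0.6232 for the latter.
Terminal payoffs: V(1,0)=10.0000, V(1,1)=0.0000
(0,0): S=156.0000. Δ = (V_up−V_dn)/(S_up−S_dn) = (0.0000−10.0000)/(230.8800−123.2400) = -0.0929. V = [p*·0.0000 + (1−p*)·10.0000]/1.22 = 3.0886. B = V − Δ·S = 17.5814.
Root portfolio cost Δ·156+B reproduces V0=3.0886.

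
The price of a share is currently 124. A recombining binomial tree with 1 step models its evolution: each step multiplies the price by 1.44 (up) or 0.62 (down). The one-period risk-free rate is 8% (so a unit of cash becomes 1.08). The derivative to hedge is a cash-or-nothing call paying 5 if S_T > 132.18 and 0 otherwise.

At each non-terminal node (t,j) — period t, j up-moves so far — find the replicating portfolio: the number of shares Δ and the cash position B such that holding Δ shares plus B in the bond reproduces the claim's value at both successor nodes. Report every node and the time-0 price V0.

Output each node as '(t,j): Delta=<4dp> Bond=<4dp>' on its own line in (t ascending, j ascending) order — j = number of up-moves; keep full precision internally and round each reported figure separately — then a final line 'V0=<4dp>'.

(0,0): Delta=0.0492 Bond=-3.5005
V0=2.5971

Under the risk-neutral measure, an up-move has probability p* = (R−d)/(u−d) = 0.5610 and values discount at R = 1.08.
At expiry t=1: V(1,0)=0.0000, V(1,1)=5.0000
(0,0): S=124.0000. Δ = (V_up−V_dn)/(S_up−S_dn) = (5.0000−0.0000)/(178.5600−76.8800) = 0.0492. V = [p*·5.0000 + (1−p*)·0.0000]/1.08 = 2.5971. B = V − Δ·S = -3.5005.
Each (Δ,B) replicates both successor values, so the strategy is self-financing and V0 is arbitrage-free.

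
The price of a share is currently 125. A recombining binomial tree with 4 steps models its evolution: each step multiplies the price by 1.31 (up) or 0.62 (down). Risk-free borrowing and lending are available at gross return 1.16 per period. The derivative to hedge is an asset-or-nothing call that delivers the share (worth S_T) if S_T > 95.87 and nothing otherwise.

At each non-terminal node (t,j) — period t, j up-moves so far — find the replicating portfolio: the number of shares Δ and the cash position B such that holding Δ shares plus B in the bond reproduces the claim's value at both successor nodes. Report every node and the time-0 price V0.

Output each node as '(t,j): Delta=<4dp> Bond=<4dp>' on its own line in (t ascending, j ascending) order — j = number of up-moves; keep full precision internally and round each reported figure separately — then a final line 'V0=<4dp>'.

(0,0): Delta=1.2073 Bond=-34.5366
(1,0): Delta=1.4830 Bond=-61.4290
(1,1): Delta=1.1710 Bond=-34.1272
(2,0): Delta=0.0000 Bond=0.0000
(2,1): Delta=1.6780 Bond=-91.0515
(2,2): Delta=1.1044 Bond=-25.2921
(3,0): Delta=0.0000 Bond=0.0000
(3,1): Delta=0.0000 Bond=0.0000
(3,2): Delta=1.8986 Bond=-134.9585
(3,3): Delta=1.0000 Bond=0.0000
V0=116.3749

No-arbitrage ⇒ martingale measure with p* = (R−d)/(u−d) = 0.7826.
Terminal payoffs: V(4,0)=0.0000, V(4,1)=0.0000, V(4,2)=0.0000, V(4,3)=174.2271, V(4,4)=368.1249
Node (3,0) S=29.7910: V=(p*·0.0000+(1−p*)·0.0000)/1.16=0.0000; Δ=(0.0000−0.0000)/(39.0262−18.4704)=0.0000; B=V−Δ·S=0.0000
Node (3,1) S=62.9455: V=(p*·0.0000+(1−p*)·0.0000)/1.16=0.0000; Δ=(0.0000−0.0000)/(82.4586−39.0262)=0.0000; B=V−Δ·S=0.0000
Node (3,2) S=132.9977: V=(p*·174.2271+(1−p*)·0.0000)/1.16=117.5445; Δ=(174.2271−0.0000)/(174.2271−82.4586)=1.8986; B=V−Δ·S=-134.9585
Node (3,3) S=281.0114: V=(p*·368.1249+(1−p*)·174.2271)/1.16=281.0114; Δ=(368.1249−174.2271)/(368.1249−174.2271)=1.0000; B=V−Δ·S=0.0000
Node (2,0) S=48.0500: V=(p*·0.0000+(1−p*)·0.0000)/1.16=0.0000; Δ=(0.0000−0.0000)/(62.9455−29.7910)=0.0000; B=V−Δ·S=0.0000
Node (2,1) S=101.5250: V=(p*·117.5445+(1−p*)·0.0000)/1.16=79.3029; Δ=(117.5445−0.0000)/(132.9978−62.9455)=1.6780; B=V−Δ·S=-91.0515
Node (2,2) S=214.5125: V=(p*·281.0114+(1−p*)·117.5445)/1.16=211.6165; Δ=(281.0114−117.5445)/(281.0114−132.9977)=1.1044; B=V−Δ·S=-25.2921
Node (1,0) S=77.5000: V=(p*·79.3029+(1−p*)·0.0000)/1.16=53.5027; Δ=(79.3029−0.0000)/(101.5250−48.0500)=1.4830; B=V−Δ·S=-61.4290
Node (1,1) S=163.7500: V=(p*·211.6165+(1−p*)·79.3029)/1.16=157.6316; Δ=(211.6165−79.3029)/(214.5125−101.5250)=1.1710; B=V−Δ·S=-34.1272
Node (0,0) S=125.0000: V=(p*·157.6316+(1−p*)·53.5027)/1.16=116.3749; Δ=(157.6316−53.5027)/(163.7500−77.5000)=1.2073; B=V−Δ·S=-34.5366
Each (Δ,B) replicates both successor values, so the strategy is self-financing and V0 is arbitrage-free.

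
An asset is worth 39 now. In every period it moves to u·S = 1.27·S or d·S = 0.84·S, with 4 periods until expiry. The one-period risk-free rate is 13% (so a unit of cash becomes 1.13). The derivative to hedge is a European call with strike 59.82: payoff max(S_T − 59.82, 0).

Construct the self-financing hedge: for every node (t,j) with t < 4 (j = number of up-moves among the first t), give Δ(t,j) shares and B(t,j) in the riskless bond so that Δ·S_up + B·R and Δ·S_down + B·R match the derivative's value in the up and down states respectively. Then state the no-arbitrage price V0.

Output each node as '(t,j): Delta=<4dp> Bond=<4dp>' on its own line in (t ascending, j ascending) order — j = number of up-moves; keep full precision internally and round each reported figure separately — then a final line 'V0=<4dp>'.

No-arbitrage ⇒ martingale measure with p* = (R−d)/(u−d) = 0.6744.
Terminal payoffs: V(4,0)=0.0000, V(4,1)=0.0000, V(4,2)=0.0000, V(4,3)=7.2850, V(4,4)=41.6364
  t=3,j=0: stock 23.1155 → up 29.3566 (V=0.0000), down 19.4170 (V=0.0000). Price 0.0000; hedge Δ=0.0000, bond B=0.0000.
  t=3,j=1: stock 34.9484 → up 44.3844 (V=0.0000), down 29.3566 (V=0.0000). Price 0.0000; hedge Δ=0.0000, bond B=0.0000.
  t=3,j=2: stock 52.8386 → up 67.1050 (V=7.2850), down 44.3844 (V=0.0000). Price 4.3479; hedge Δ=0.3206, bond B=-12.5940.
  t=3,j=3: stock 79.8869 → up 101.4564 (V=41.6364), down 67.1050 (V=7.2850). Price 26.9489; hedge Δ=1.0000, bond B=-52.9381.
  t=2,j=0: stock 27.5184 → up 34.9484 (V=0.0000), down 23.1155 (V=0.0000). Price 0.0000; hedge Δ=0.0000, bond B=0.0000.
  t=2,j=1: stock 41.6052 → up 52.8386 (V=4.3479), down 34.9484 (V=0.0000). Price 2.5950; hedge Δ=0.2430, bond B=-7.5165.
  t=2,j=2: stock 62.9031 → up 79.8869 (V=26.9489), down 52.8386 (V=4.3479). Price 17.3367; hedge Δ=0.8356, bond B=-35.2237.
  t=1,j=0: stock 32.7600 → up 41.6052 (V=2.5950), down 27.5184 (V=0.0000). Price 1.5488; hedge Δ=0.1842, bond B=-4.4861.
  t=1,j=1: stock 49.5300 → up 62.9031 (V=17.3367), down 41.6052 (V=2.5950). Price 11.0947; hedge Δ=0.6922, bond B=-23.1883.
  t=0,j=0: stock 39.0000 → up 49.5300 (V=11.0947), down 32.7600 (V=1.5488). Price 7.0679; hedge Δ=0.5692, bond B=-15.1320.
Each (Δ,B) replicates both successor values, so the strategy is self-financing and V0 is arbitrage-free.

(0,0): Delta=0.5692 Bond=-15.1320
(1,0): Delta=0.1842 Bond=-4.4861
(1,1): Delta=0.6922 Bond=-23.1883
(2,0): Delta=0.0000 Bond=0.0000
(2,1): Delta=0.2430 Bond=-7.5165
(2,2): Delta=0.8356 Bond=-35.2237
(3,0): Delta=0.0000 Bond=0.0000
(3,1): Delta=0.0000 Bond=0.0000
(3,2): Delta=0.3206 Bond=-12.5940
(3,3): Delta=1.0000 Bond=-52.9381
V0=7.0679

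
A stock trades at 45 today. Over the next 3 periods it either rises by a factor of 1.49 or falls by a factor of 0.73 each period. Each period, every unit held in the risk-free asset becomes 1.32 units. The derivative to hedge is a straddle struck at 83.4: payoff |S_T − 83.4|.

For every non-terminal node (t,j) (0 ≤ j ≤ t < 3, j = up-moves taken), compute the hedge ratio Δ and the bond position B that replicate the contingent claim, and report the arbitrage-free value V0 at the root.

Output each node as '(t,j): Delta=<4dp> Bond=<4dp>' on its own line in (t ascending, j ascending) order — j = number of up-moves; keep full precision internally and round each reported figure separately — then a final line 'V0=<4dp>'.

Risk-neutral probability p* = (R−d)/(u−d) = (1.32−0.73)/(1.49−0.73) = 0.7763.
At expiry t=3: V(3,0)=65.8942, V(3,1)=47.6691, V(3,2)=10.4697, V(3,3)=65.4577
Node (2,0) S=23.9805: V=(p*·47.6691+(1−p*)·65.8942)/1.32=39.2013; Δ=(47.6691−65.8942)/(35.7309−17.5058)=-1.0000; B=V−Δ·S=63.1818
Node (2,1) S=48.9465: V=(p*·10.4697+(1−p*)·47.6691)/1.32=14.2353; Δ=(10.4697−47.6691)/(72.9303−35.7309)=-1.0000; B=V−Δ·S=63.1818
Node (2,2) S=99.9045: V=(p*·65.4577+(1−p*)·10.4697)/1.32=40.2710; Δ=(65.4577−10.4697)/(148.8577−72.9303)=0.7242; B=V−Δ·S=-32.0816
Node (1,0) S=32.8500: V=(p*·14.2353+(1−p*)·39.2013)/1.32=15.0150; Δ=(14.2353−39.2013)/(48.9465−23.9805)=-1.0000; B=V−Δ·S=47.8650
Node (1,1) S=67.0500: V=(p*·40.2710+(1−p*)·14.2353)/1.32=26.0964; Δ=(40.2710−14.2353)/(99.9045−48.9465)=0.5109; B=V−Δ·S=-8.1611
Node (0,0) S=45.0000: V=(p*·26.0964+(1−p*)·15.0150)/1.32=17.8922; Δ=(26.0964−15.0150)/(67.0500−32.8500)=0.3240; B=V−Δ·S=3.3114
Each (Δ,B) replicates both successor values, so the strategy is self-financing and V0 is arbitrage-free.

(0,0): Delta=0.3240 Bond=3.3114
(1,0): Delta=-1.0000 Bond=47.8650
(1,1): Delta=0.5109 Bond=-8.1611
(2,0): Delta=-1.0000 Bond=63.1818
(2,1): Delta=-1.0000 Bond=63.1818
(2,2): Delta=0.7242 Bond=-32.0816
V0=17.8922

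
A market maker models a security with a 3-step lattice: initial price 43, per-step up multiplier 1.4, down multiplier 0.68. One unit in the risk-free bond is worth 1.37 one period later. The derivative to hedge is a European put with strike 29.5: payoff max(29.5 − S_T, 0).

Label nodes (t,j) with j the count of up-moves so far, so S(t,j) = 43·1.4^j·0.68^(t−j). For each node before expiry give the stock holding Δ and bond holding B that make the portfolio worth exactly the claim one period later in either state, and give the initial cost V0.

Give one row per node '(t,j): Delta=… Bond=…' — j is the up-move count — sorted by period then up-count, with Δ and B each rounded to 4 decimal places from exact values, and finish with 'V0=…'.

The replicating-portfolio and risk-neutral prices coincide; use p* = (1.37−0.68)/(1.4−0.68) = 0.9583 for the latter.
Terminal payoffs: V(3,0)=15.9794, V(3,1)=1.6635, V(3,2)=0.0000, V(3,3)=0.0000
Node (2,0) S=19.8832: V=(p*·1.6635+(1−p*)·15.9794)/1.37=1.6496; Δ=(1.6635−15.9794)/(27.8365−13.5206)=-1.0000; B=V−Δ·S=21.5328
Node (2,1) S=40.9360: V=(p*·0.0000+(1−p*)·1.6635)/1.37=0.0506; Δ=(0.0000−1.6635)/(57.3104−27.8365)=-0.0564; B=V−Δ·S=2.3610
Node (2,2) S=84.2800: V=(p*·0.0000+(1−p*)·0.0000)/1.37=0.0000; Δ=(0.0000−0.0000)/(117.9920−57.3104)=0.0000; B=V−Δ·S=0.0000
Node (1,0) S=29.2400: V=(p*·0.0506+(1−p*)·1.6496)/1.37=0.0856; Δ=(0.0506−1.6496)/(40.9360−19.8832)=-0.0760; B=V−Δ·S=2.3065
Node (1,1) S=60.2000: V=(p*·0.0000+(1−p*)·0.0506)/1.37=0.0015; Δ=(0.0000−0.0506)/(84.2800−40.9360)=-0.0012; B=V−Δ·S=0.0718
Node (0,0) S=43.0000: V=(p*·0.0015+(1−p*)·0.0856)/1.37=0.0037; Δ=(0.0015−0.0856)/(60.2000−29.2400)=-0.0027; B=V−Δ·S=0.1204
Check: Δ(0,0)·S0 + B(0,0) = 0.0037 = V0.

(0,0): Delta=-0.0027 Bond=0.1204
(1,0): Delta=-0.0760 Bond=2.3065
(1,1): Delta=-0.0012 Bond=0.0718
(2,0): Delta=-1.0000 Bond=21.5328
(2,1): Delta=-0.0564 Bond=2.3610
(2,2): Delta=0.0000 Bond=0.0000
V0=0.0037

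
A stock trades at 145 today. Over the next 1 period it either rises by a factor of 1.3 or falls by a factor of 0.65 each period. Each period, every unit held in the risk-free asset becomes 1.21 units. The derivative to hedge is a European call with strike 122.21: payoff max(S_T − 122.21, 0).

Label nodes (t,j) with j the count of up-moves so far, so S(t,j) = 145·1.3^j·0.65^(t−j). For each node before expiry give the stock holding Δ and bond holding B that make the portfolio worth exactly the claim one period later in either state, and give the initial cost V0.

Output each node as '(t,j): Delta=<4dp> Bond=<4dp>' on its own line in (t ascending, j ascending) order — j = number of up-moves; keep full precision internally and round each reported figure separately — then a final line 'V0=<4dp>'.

No-arbitrage ⇒ martingale measure with p* = (R−d)/(u−d) = 0.8615.
At expiry t=1: V(1,0)=0.0000, V(1,1)=66.2900
Node (0,0) S=145.0000: V=(p*·66.2900+(1−p*)·0.0000)/1.21=47.1995; Δ=(66.2900−0.0000)/(188.5000−94.2500)=0.7033; B=V−Δ·S=-54.7851
Self-financing check: at every node Δ·S+B equals the discounted successor values.

(0,0): Delta=0.7033 Bond=-54.7851
V0=47.1995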